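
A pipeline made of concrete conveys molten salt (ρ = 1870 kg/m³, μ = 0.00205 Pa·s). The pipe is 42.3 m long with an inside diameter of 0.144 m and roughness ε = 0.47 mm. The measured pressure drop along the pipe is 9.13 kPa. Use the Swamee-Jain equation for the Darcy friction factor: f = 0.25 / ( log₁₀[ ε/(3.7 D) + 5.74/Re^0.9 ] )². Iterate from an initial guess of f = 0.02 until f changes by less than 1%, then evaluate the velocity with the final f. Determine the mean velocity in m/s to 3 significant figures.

V ≈ 1.09 m/s

Rearranging Darcy-Weisbach: V = √(2·ΔP·D/(f·L·ρ)). With ε/D = 0.00047/0.144 = 0.00326, iterate starting from f = 0.02:
  f = 0.02 → V = √(2·9130·0.144/(0.02·42.3·1870)) = 1.289 m/s; Re = ρVD/μ = 1.693e+05; f → 0.02774
  f = 0.02774 → V = 1.095 m/s; Re = 1.438e+05; f → 0.02788
Converged (Δf/f < 1%). With the final f = 0.02788: V = √(2·9130·0.144/(0.02788·42.3·1870)) = 1.092 m/s.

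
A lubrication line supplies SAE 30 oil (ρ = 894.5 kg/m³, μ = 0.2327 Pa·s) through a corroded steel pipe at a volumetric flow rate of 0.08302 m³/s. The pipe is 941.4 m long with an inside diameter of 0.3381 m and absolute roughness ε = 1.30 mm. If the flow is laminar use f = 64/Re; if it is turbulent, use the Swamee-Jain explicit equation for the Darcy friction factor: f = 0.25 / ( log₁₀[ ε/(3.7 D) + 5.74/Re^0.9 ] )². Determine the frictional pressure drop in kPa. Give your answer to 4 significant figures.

Cross-sectional area A = πD²/4 = π(0.3381)²/4 = 0.08978 m²; mean velocity V = Q/A = 0.08302/0.08978 = 0.9247 m/s.
Reynolds number Re = ρVD/μ = 894.5 · 0.9247 · 0.3381 / 0.233 = 1202.
Re < 2300 → laminar flow, so f = 64/Re = 64/1202 = 0.05325 (the turbulent correlation is not needed).
Darcy-Weisbach: ΔP = f(L/D)(ρV²/2) = 0.05325·(941.4/0.3381)·(894.5·0.9247²/2) = 0.05325·2784·382.4 = 5.671e+04 Pa.
ΔP = 5.671e+04 Pa = 56.71 kPa.

ΔP ≈ 56.71 kPa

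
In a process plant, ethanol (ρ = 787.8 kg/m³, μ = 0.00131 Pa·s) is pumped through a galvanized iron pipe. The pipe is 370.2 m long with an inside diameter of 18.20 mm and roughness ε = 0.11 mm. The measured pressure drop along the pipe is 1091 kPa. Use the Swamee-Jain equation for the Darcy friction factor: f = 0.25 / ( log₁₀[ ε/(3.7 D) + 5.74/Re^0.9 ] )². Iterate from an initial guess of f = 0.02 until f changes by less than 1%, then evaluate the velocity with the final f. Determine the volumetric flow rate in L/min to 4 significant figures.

Q ≈ 30.25 L/min

Rearranging Darcy-Weisbach: V = √(2·ΔP·D/(f·L·ρ)). With ε/D = 0.00011/0.0182 = 0.00604, iterate starting from f = 0.02:
  f = 0.02 → V = √(2·1.091e+06·0.0182/(0.02·370.2·787.8)) = 2.609 m/s; Re = ρVD/μ = 2.856e+04; f → 0.03537
  f = 0.03537 → V = 1.962 m/s; Re = 2.148e+04; f → 0.03621
  f = 0.03621 → V = 1.939 m/s; Re = 2.122e+04; f → 0.03625
Converged (Δf/f < 1%). With the final f = 0.03625: V = √(2·1.091e+06·0.0182/(0.03625·370.2·787.8)) = 1.938 m/s.
Q = V·A = 1.938·(π/4·0.0182²) = 0.0005042 m³/s = 30.25 L/min.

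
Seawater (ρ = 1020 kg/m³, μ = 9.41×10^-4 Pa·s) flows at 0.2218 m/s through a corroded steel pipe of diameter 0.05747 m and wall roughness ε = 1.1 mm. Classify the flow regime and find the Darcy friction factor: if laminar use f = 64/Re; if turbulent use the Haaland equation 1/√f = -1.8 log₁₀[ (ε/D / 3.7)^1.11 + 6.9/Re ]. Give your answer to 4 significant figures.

f ≈ 0.05064

Re = ρVD/μ = 1020·0.2218·0.05747/0.000941 = 1.382e+04.
Re > 4000 → turbulent. ε/D = 0.0011/0.05747 = 0.0191; Haaland: 1/√f = -1.8 log₁₀[0.0029 + 0.000499] = 4.444, so f = 0.05064.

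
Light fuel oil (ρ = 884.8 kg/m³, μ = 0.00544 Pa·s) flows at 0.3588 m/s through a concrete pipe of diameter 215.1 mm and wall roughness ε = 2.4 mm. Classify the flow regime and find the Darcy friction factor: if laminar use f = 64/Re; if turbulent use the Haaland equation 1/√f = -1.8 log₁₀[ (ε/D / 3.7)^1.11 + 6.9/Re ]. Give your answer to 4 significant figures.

f ≈ 0.04332

Re = ρVD/μ = 884.8·0.3588·0.2151/0.00544 = 1.255e+04.
Re > 4000 → turbulent. ε/D = 0.0024/0.2151 = 0.0112; Haaland: 1/√f = -1.8 log₁₀[0.00159 + 0.00055] = 4.804, so f = 0.04332.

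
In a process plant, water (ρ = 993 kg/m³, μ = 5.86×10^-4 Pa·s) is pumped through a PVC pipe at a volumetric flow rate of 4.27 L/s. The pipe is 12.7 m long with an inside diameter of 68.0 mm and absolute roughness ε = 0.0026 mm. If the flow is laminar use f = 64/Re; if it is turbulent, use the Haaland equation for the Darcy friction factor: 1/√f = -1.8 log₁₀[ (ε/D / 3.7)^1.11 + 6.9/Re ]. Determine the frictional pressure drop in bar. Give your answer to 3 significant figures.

Q = 4.27 L/s = 4.27/1000 = 0.00427 m³/s.
Cross-sectional area A = πD²/4 = π(0.068)²/4 = 0.003632 m²; mean velocity V = Q/A = 0.00427/0.003632 = 1.176 m/s.
Reynolds number Re = ρVD/μ = 993 · 1.176 · 0.068 / 0.000586 = 1.355e+05.
Re > 4000 → turbulent. Relative roughness ε/D = 2.6e-06/0.068 = 3.82e-05. Haaland: 1/√f = -1.8 log₁₀[(3.82e-05/3.7)^1.11 + 6.9/1.355e+05] = -1.8 log₁₀[2.92e-06 + 5.09e-05] = 7.684, so f = 0.01694.
Darcy-Weisbach: ΔP = f(L/D)(ρV²/2) = 0.01694·(12.7/0.068)·(993·1.176²/2) = 0.01694·186.8·686.4 = 2171 Pa.
ΔP = 2171 Pa = 0.0217 bar.

ΔP ≈ 0.0217 bar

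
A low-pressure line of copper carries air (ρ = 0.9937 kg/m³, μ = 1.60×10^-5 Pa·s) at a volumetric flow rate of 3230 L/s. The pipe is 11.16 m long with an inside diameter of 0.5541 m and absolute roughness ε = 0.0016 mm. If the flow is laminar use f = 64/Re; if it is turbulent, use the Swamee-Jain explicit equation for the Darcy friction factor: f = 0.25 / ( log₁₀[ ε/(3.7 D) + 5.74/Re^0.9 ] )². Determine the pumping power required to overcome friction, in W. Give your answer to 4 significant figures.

Q = 3230 L/s = 3230/1000 = 3.23 m³/s.
Cross-sectional area A = πD²/4 = π(0.5541)²/4 = 0.2411 m²; mean velocity V = Q/A = 3.23/0.2411 = 13.39 m/s.
Reynolds number Re = ρVD/μ = 0.9937 · 13.39 · 0.5541 / 1.6e-05 = 4.61e+05.
Re > 4000 → turbulent. Relative roughness ε/D = 1.6e-06/0.5541 = 2.89e-06. Swamee-Jain: f = 0.25/(log₁₀[2.89e-06/3.7 + 5.74/4.61e+05^0.9])² = 0.25/(log₁₀[7.8e-07 + 4.59e-05])² = 0.25/(-4.331)² = 0.01333.
Darcy-Weisbach: ΔP = f(L/D)(ρV²/2) = 0.01333·(11.16/0.5541)·(0.9937·13.39²/2) = 0.01333·20.14·89.15 = 23.93 Pa.
Pumping power P = QΔP = 3.23·23.93 = 77.291 W = 77.29 W.

P ≈ 77.29 W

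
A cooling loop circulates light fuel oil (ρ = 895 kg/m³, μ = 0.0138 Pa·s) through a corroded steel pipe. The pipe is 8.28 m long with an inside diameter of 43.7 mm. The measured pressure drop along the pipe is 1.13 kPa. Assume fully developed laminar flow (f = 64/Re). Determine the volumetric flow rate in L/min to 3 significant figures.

Q ≈ 53.1 L/min

For laminar flow, f = 64/Re with Re = ρVD/μ, so Darcy-Weisbach reduces to ΔP = 32μLV/D². Solving for V: V = ΔP·D²/(32μL) = 1130·(0.0437)²/(32·0.0138·8.28) = 0.5902 m/s.
Check: Re = ρVD/μ = 895·0.5902·0.0437/0.0138 = 1673 < 2300, so the laminar assumption holds.
Q = V·A = 0.5902·(π/4·0.0437²) = 0.0008852 m³/s = 53.1 L/min.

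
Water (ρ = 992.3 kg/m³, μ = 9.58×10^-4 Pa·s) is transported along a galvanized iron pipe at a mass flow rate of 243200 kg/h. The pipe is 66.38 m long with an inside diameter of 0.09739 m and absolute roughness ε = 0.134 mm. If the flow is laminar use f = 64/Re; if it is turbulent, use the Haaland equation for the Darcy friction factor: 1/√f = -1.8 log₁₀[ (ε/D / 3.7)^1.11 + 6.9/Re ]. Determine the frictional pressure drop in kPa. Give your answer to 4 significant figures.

ΔP ≈ 608.0 kPa

ṁ = 243200 kg/h = 243200/3600 = 67.56 kg/s.
A = πD²/4 = π(0.09739)²/4 = 0.007449 m²; mean velocity V = ṁ/(ρA) = 67.56/(992.3 · 0.007449) = 9.139 m/s.
Reynolds number Re = ρVD/μ = 992.3 · 9.139 · 0.09739 / 0.000958 = 9.219e+05.
Re > 4000 → turbulent. Relative roughness ε/D = 0.000134/0.09739 = 0.00138. Haaland: 1/√f = -1.8 log₁₀[(0.00138/3.7)^1.11 + 6.9/9.219e+05] = -1.8 log₁₀[0.000156 + 7.48e-06] = 6.816, so f = 0.02153.
Darcy-Weisbach: ΔP = f(L/D)(ρV²/2) = 0.02153·(66.38/0.09739)·(992.3·9.139²/2) = 0.02153·681.6·4.144e+04 = 6.08e+05 Pa.
ΔP = 6.08e+05 Pa = 608.0 kPa.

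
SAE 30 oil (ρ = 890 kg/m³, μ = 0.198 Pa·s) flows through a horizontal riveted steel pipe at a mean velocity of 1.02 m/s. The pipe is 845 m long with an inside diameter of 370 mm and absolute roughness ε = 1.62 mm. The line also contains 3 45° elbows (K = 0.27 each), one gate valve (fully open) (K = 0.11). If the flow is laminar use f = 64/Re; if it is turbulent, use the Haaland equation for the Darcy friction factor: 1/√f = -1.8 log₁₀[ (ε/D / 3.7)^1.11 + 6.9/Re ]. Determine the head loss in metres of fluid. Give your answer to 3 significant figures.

h_f ≈ 4.62 m

Reynolds number Re = ρVD/μ = 890 · 1.02 · 0.37 / 0.198 = 1696.
Re < 2300 → laminar flow, so f = 64/Re = 64/1696 = 0.03773 (the turbulent correlation is not needed).
Total minor-loss coefficient ΣK = 3·0.27 + 1·0.11 = 0.92.
ΔP = [f·L/D + ΣK]·(ρV²/2) = [0.03773·845/0.37 + 0.92]·(890·1.02²/2) = [86.16 + 0.92]·463 = 4.032e+04 Pa.
Head loss h_f = ΔP/(ρg) = 4.032e+04/(890·9.81) = 4.62 m.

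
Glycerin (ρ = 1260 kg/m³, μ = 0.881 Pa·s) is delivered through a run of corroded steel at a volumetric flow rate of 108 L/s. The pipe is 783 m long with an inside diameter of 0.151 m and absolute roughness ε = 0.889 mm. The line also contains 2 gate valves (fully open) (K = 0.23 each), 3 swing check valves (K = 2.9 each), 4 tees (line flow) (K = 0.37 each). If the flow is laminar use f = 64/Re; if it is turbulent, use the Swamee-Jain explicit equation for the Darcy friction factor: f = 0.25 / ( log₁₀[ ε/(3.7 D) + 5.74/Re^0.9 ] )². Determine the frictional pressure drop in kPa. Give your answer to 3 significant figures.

Q = 108 L/s = 108/1000 = 0.108 m³/s.
Cross-sectional area A = πD²/4 = π(0.151)²/4 = 0.01791 m²; mean velocity V = Q/A = 0.108/0.01791 = 6.031 m/s.
Reynolds number Re = ρVD/μ = 1260 · 6.031 · 0.151 / 0.881 = 1302.
Re < 2300 → laminar flow, so f = 64/Re = 64/1302 = 0.04914 (the turbulent correlation is not needed).
Total minor-loss coefficient ΣK = 2·0.23 + 3·2.9 + 4·0.37 = 10.6.
ΔP = [f·L/D + ΣK]·(ρV²/2) = [0.04914·783/0.151 + 10.6]·(1260·6.031²/2) = [254.8 + 10.6]·2.291e+04 = 6.082e+06 Pa.
ΔP = 6.082e+06 Pa = 6080 kPa.

ΔP ≈ 6080 kPa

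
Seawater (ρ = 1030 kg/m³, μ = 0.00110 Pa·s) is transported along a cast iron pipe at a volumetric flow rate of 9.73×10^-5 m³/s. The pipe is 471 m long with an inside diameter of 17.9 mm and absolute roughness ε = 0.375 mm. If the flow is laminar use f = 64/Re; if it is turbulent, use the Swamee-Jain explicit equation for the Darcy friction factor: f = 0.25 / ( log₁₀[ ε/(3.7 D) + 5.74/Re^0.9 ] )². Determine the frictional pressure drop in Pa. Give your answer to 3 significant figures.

ΔP ≈ 114000 Pa

Cross-sectional area A = πD²/4 = π(0.0179)²/4 = 0.0002516 m²; mean velocity V = Q/A = 9.73e-05/0.0002516 = 0.3866 m/s.
Reynolds number Re = ρVD/μ = 1030 · 0.3866 · 0.0179 / 0.0011 = 6481.
Re > 4000 → turbulent. Relative roughness ε/D = 0.000375/0.0179 = 0.0209. Swamee-Jain: f = 0.25/(log₁₀[0.0209/3.7 + 5.74/6481^0.9])² = 0.25/(log₁₀[0.00566 + 0.00213])² = 0.25/(-2.108)² = 0.05624.
Darcy-Weisbach: ΔP = f(L/D)(ρV²/2) = 0.05624·(471/0.0179)·(1030·0.3866²/2) = 0.05624·2.631e+04·76.99 = 1.139e+05 Pa.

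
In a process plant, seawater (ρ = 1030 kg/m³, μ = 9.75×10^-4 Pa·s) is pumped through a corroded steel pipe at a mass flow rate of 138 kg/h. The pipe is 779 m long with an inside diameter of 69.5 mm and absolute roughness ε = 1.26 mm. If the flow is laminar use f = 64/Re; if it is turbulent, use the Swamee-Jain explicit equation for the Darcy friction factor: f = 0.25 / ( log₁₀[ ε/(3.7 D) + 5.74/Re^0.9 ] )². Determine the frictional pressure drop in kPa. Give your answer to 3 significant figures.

ṁ = 138 kg/h = 138/3600 = 0.03833 kg/s.
A = πD²/4 = π(0.0695)²/4 = 0.003794 m²; mean velocity V = ṁ/(ρA) = 0.03833/(1030 · 0.003794) = 0.00981 m/s.
Reynolds number Re = ρVD/μ = 1030 · 0.00981 · 0.0695 / 0.000975 = 720.3.
Re < 2300 → laminar flow, so f = 64/Re = 64/720.3 = 0.08886 (the turbulent correlation is not needed).
Darcy-Weisbach: ΔP = f(L/D)(ρV²/2) = 0.08886·(779/0.0695)·(1030·0.00981²/2) = 0.08886·1.121e+04·0.04956 = 49.36 Pa.
ΔP = 49.36 Pa = 0.0494 kPa.

ΔP ≈ 0.0494 kPa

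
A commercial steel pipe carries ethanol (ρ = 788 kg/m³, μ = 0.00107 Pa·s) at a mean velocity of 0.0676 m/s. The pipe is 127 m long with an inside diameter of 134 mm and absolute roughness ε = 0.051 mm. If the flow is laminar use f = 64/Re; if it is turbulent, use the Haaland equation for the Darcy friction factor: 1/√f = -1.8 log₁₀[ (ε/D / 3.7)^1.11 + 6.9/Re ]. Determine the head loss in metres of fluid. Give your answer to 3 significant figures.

Reynolds number Re = ρVD/μ = 788 · 0.0676 · 0.134 / 0.00107 = 6671.
Re > 4000 → turbulent. Relative roughness ε/D = 5.1e-05/0.134 = 0.000381. Haaland: 1/√f = -1.8 log₁₀[(0.000381/3.7)^1.11 + 6.9/6671] = -1.8 log₁₀[3.75e-05 + 0.00103] = 5.346, so f = 0.03499.
Darcy-Weisbach: ΔP = f(L/D)(ρV²/2) = 0.03499·(127/0.134)·(788·0.0676²/2) = 0.03499·947.8·1.8 = 59.71 Pa.
Head loss h_f = ΔP/(ρg) = 59.71/(788·9.81) = 0.00772 m.

h_f ≈ 0.00772 m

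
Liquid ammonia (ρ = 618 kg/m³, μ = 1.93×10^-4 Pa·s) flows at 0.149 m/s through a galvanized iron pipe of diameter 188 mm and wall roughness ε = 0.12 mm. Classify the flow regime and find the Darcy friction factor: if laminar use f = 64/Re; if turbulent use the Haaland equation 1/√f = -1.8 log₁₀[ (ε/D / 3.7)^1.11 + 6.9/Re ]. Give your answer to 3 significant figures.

Re = ρVD/μ = 618·0.149·0.188/0.000193 = 8.97e+04.
Re > 4000 → turbulent. ε/D = 0.00012/0.188 = 0.000638; Haaland: 1/√f = -1.8 log₁₀[6.65e-05 + 7.69e-05] = 6.918, so f = 0.02089.

f ≈ 0.0209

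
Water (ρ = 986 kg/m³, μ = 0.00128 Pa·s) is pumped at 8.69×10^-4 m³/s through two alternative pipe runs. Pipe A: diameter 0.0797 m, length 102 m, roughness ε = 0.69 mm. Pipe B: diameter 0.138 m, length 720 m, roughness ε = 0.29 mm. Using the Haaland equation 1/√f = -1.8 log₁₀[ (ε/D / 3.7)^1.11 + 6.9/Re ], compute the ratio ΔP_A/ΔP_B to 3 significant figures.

Pipe A: V = Q/A = 0.000869/0.004989 = 0.1742 m/s; Re = 1.069e+04; ε/D = 0.00866; Haaland → f = 0.0413; ΔP_A = f(L/D)(ρV²/2) = 790.7 Pa.
Pipe B: V = Q/A = 0.000869/0.01496 = 0.0581 m/s; Re = 6176; ε/D = 0.0021; Haaland → f = 0.03762; ΔP_B = f(L/D)(ρV²/2) = 326.6 Pa.
ΔP_A/ΔP_B = 790.7/326.6 = 2.42.

ΔP_A/ΔP_B ≈ 2.42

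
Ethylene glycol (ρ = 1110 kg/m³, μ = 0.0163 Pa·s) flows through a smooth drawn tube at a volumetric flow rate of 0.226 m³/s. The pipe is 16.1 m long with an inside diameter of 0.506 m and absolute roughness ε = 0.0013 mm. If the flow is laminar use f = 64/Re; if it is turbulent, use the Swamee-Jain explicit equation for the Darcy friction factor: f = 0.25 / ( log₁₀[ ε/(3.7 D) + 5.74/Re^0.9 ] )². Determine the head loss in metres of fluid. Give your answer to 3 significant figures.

Cross-sectional area A = πD²/4 = π(0.506)²/4 = 0.2011 m²; mean velocity V = Q/A = 0.226/0.2011 = 1.124 m/s.
Reynolds number Re = ρVD/μ = 1110 · 1.124 · 0.506 / 0.0163 = 3.873e+04.
Re > 4000 → turbulent. Relative roughness ε/D = 1.3e-06/0.506 = 2.57e-06. Swamee-Jain: f = 0.25/(log₁₀[2.57e-06/3.7 + 5.74/3.873e+04^0.9])² = 0.25/(log₁₀[6.94e-07 + 0.000426])² = 0.25/(-3.37)² = 0.02202.
Darcy-Weisbach: ΔP = f(L/D)(ρV²/2) = 0.02202·(16.1/0.506)·(1110·1.124²/2) = 0.02202·31.82·701 = 491.1 Pa.
Head loss h_f = ΔP/(ρg) = 491.1/(1110·9.81) = 0.0451 m.

h_f ≈ 0.0451 m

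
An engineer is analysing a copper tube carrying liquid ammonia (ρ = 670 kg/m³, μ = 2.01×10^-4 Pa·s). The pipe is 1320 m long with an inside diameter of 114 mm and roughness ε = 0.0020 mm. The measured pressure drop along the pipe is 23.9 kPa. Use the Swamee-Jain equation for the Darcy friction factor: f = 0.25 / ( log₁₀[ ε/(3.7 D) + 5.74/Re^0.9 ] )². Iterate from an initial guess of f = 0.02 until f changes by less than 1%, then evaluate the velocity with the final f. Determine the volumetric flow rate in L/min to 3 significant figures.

Rearranging Darcy-Weisbach: V = √(2·ΔP·D/(f·L·ρ)). With ε/D = 2e-06/0.114 = 1.75e-05, iterate starting from f = 0.02:
  f = 0.02 → V = √(2·2.39e+04·0.114/(0.02·1320·670)) = 0.555 m/s; Re = ρVD/μ = 2.109e+05; f → 0.01554
  f = 0.01554 → V = 0.6297 m/s; Re = 2.393e+05; f → 0.01518
  f = 0.01518 → V = 0.6371 m/s; Re = 2.421e+05; f → 0.01515
Converged (Δf/f < 1%). With the final f = 0.01515: V = √(2·2.39e+04·0.114/(0.01515·1320·670)) = 0.6377 m/s.
Q = V·A = 0.6377·(π/4·0.114²) = 0.006509 m³/s = 391 L/min.

Q ≈ 391 L/min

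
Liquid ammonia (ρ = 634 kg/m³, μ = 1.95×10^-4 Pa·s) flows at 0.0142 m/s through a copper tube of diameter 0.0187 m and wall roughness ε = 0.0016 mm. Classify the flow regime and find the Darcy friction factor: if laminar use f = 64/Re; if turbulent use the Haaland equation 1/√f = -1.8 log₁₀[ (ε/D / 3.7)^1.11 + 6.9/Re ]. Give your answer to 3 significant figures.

Re = ρVD/μ = 634·0.0142·0.0187/0.000195 = 863.3.
Re < 2300 → laminar, so f = 64/Re = 0.07413 (roughness is irrelevant in laminar flow).

f ≈ 0.0741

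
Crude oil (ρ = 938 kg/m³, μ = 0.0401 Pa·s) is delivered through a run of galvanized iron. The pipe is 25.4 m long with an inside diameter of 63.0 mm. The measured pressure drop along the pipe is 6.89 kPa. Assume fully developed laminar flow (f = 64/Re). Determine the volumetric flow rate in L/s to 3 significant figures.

Q ≈ 2.62 L/s

For laminar flow, f = 64/Re with Re = ρVD/μ, so Darcy-Weisbach reduces to ΔP = 32μLV/D². Solving for V: V = ΔP·D²/(32μL) = 6890·(0.063)²/(32·0.0401·25.4) = 0.839 m/s.
Check: Re = ρVD/μ = 938·0.839·0.063/0.0401 = 1236 < 2300, so the laminar assumption holds.
Q = V·A = 0.839·(π/4·0.063²) = 0.002615 m³/s = 2.62 L/s.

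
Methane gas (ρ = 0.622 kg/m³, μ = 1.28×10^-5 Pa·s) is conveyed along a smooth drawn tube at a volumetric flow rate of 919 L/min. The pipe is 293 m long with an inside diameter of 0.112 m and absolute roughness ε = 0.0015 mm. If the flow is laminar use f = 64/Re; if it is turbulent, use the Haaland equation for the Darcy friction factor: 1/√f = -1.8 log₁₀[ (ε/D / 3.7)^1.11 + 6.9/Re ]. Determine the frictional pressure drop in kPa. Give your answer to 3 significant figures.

Q = 919 L/min = 919/60000 = 0.01532 m³/s.
Cross-sectional area A = πD²/4 = π(0.112)²/4 = 0.009852 m²; mean velocity V = Q/A = 0.01532/0.009852 = 1.555 m/s.
Reynolds number Re = ρVD/μ = 0.622 · 1.555 · 0.112 / 1.28e-05 = 8461.
Re > 4000 → turbulent. Relative roughness ε/D = 1.5e-06/0.112 = 1.34e-05. Haaland: 1/√f = -1.8 log₁₀[(1.34e-05/3.7)^1.11 + 6.9/8461] = -1.8 log₁₀[9.12e-07 + 0.000815] = 5.559, so f = 0.03236.
Darcy-Weisbach: ΔP = f(L/D)(ρV²/2) = 0.03236·(293/0.112)·(0.622·1.555²/2) = 0.03236·2616·0.7517 = 63.64 Pa.
ΔP = 63.64 Pa = 0.0636 kPa.

ΔP ≈ 0.0636 kPa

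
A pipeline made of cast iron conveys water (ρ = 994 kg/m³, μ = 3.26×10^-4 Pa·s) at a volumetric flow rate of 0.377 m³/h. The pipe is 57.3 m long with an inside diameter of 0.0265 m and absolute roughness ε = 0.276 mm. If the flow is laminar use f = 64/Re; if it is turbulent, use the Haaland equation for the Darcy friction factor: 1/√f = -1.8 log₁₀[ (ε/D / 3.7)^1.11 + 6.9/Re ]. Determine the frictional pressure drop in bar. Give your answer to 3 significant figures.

ΔP ≈ 0.0162 bar

Q = 0.377 m³/h = 0.377/3600 = 0.0001047 m³/s.
Cross-sectional area A = πD²/4 = π(0.0265)²/4 = 0.0005515 m²; mean velocity V = Q/A = 0.0001047/0.0005515 = 0.1899 m/s.
Reynolds number Re = ρVD/μ = 994 · 0.1899 · 0.0265 / 0.000326 = 1.534e+04.
Re > 4000 → turbulent. Relative roughness ε/D = 0.000276/0.0265 = 0.0104. Haaland: 1/√f = -1.8 log₁₀[(0.0104/3.7)^1.11 + 6.9/1.534e+04] = -1.8 log₁₀[0.00148 + 0.00045] = 4.888, so f = 0.04185.
Darcy-Weisbach: ΔP = f(L/D)(ρV²/2) = 0.04185·(57.3/0.0265)·(994·0.1899²/2) = 0.04185·2162·17.92 = 1622 Pa.
ΔP = 1622 Pa = 0.0162 bar.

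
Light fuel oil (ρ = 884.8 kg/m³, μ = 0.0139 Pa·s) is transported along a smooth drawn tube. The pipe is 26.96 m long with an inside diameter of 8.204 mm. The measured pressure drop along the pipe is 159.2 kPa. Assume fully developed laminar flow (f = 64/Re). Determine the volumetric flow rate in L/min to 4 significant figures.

For laminar flow, f = 64/Re with Re = ρVD/μ, so Darcy-Weisbach reduces to ΔP = 32μLV/D². Solving for V: V = ΔP·D²/(32μL) = 1.592e+05·(0.008204)²/(32·0.0139·26.96) = 0.8935 m/s.
Check: Re = ρVD/μ = 884.8·0.8935·0.008204/0.0139 = 466.6 < 2300, so the laminar assumption holds.
Q = V·A = 0.8935·(π/4·0.008204²) = 4.723e-05 m³/s = 2.834 L/min.

Q ≈ 2.834 L/min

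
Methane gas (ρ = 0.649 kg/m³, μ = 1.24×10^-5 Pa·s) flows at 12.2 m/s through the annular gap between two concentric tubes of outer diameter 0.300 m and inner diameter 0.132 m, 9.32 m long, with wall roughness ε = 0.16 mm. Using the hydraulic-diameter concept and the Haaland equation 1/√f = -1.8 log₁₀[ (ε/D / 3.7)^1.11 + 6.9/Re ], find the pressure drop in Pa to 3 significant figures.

Hydraulic diameter D_h = 4A/P = D_o - D_i = 0.3 - 0.132 = 0.168 m.
Re = ρVD_h/μ = 0.649·12.2·0.168/1.24e-05 = 1.073e+05.
ε/D_h = 0.00016/0.168 = 0.000952; Haaland gives 1/√f = -1.8 log₁₀[0.000104+6.43e-05] = 6.794, so f = 0.02166.
ΔP = f(L/D_h)(ρV²/2) = 0.02166·9.32/0.168·48.3 = 58.04 Pa.

ΔP ≈ 58.0 Pa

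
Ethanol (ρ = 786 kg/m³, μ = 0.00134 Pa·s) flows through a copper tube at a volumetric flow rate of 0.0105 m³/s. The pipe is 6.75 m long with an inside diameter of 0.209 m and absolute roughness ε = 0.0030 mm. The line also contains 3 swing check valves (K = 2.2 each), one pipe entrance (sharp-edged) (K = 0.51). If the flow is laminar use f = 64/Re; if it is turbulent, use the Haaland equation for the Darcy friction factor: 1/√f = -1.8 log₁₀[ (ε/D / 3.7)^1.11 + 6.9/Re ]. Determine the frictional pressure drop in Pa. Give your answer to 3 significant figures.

ΔP ≈ 288 Pa

Cross-sectional area A = πD²/4 = π(0.209)²/4 = 0.03431 m²; mean velocity V = Q/A = 0.0105/0.03431 = 0.3061 m/s.
Reynolds number Re = ρVD/μ = 786 · 0.3061 · 0.209 / 0.00134 = 3.752e+04.
Re > 4000 → turbulent. Relative roughness ε/D = 3e-06/0.209 = 1.44e-05. Haaland: 1/√f = -1.8 log₁₀[(1.44e-05/3.7)^1.11 + 6.9/3.752e+04] = -1.8 log₁₀[9.85e-07 + 0.000184] = 6.72, so f = 0.02215.
Total minor-loss coefficient ΣK = 3·2.2 + 1·0.51 = 7.11.
ΔP = [f·L/D + ΣK]·(ρV²/2) = [0.02215·6.75/0.209 + 7.11]·(786·0.3061²/2) = [0.7153 + 7.11]·36.81 = 288.1 Pa.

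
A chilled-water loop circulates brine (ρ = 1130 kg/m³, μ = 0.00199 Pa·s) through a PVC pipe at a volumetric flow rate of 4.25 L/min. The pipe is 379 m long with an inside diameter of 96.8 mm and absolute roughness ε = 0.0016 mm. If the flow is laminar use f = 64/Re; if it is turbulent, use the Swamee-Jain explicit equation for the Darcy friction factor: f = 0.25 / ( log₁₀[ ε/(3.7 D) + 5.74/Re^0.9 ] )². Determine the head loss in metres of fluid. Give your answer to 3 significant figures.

h_f ≈ 0.00224 m

Q = 4.25 L/min = 4.25/60000 = 7.083e-05 m³/s.
Cross-sectional area A = πD²/4 = π(0.0968)²/4 = 0.007359 m²; mean velocity V = Q/A = 7.083e-05/0.007359 = 0.009625 m/s.
Reynolds number Re = ρVD/μ = 1130 · 0.009625 · 0.0968 / 0.00199 = 529.1.
Re < 2300 → laminar flow, so f = 64/Re = 64/529.1 = 0.121 (the turbulent correlation is not needed).
Darcy-Weisbach: ΔP = f(L/D)(ρV²/2) = 0.121·(379/0.0968)·(1130·0.009625²/2) = 0.121·3915·0.05234 = 24.79 Pa.
Head loss h_f = ΔP/(ρg) = 24.79/(1130·9.81) = 0.00224 m.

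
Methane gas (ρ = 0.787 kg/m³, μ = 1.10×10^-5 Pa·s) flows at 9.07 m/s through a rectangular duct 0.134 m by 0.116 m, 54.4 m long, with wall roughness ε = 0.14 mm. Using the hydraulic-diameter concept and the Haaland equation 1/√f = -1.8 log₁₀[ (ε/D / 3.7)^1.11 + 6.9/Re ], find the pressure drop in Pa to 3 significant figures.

ΔP ≈ 323 Pa

Hydraulic diameter D_h = 4A/P = 4·(0.134·0.116)/(2·(0.134+0.116)) = 0.06218/0.5 = 0.1244 m.
Re = ρVD_h/μ = 0.787·9.07·0.1244/1.1e-05 = 8.069e+04.
ε/D_h = 0.00014/0.1244 = 0.00113; Haaland gives 1/√f = -1.8 log₁₀[0.000125+8.55e-05] = 6.619, so f = 0.02283.
ΔP = f(L/D_h)(ρV²/2) = 0.02283·54.4/0.1244·32.37 = 323.3 Pa.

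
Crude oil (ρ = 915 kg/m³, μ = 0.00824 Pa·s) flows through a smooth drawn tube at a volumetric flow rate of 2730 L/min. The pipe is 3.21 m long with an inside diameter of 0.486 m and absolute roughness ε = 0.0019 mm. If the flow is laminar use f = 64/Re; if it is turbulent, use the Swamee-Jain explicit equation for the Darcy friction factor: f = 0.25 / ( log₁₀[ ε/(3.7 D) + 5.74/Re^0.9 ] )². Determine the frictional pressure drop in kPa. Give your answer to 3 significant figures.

Q = 2730 L/min = 2730/60000 = 0.0455 m³/s.
Cross-sectional area A = πD²/4 = π(0.486)²/4 = 0.1855 m²; mean velocity V = Q/A = 0.0455/0.1855 = 0.2453 m/s.
Reynolds number Re = ρVD/μ = 915 · 0.2453 · 0.486 / 0.00824 = 1.324e+04.
Re > 4000 → turbulent. Relative roughness ε/D = 1.9e-06/0.486 = 3.91e-06. Swamee-Jain: f = 0.25/(log₁₀[3.91e-06/3.7 + 5.74/1.324e+04^0.9])² = 0.25/(log₁₀[1.06e-06 + 0.00112])² = 0.25/(-2.95)² = 0.02872.
Darcy-Weisbach: ΔP = f(L/D)(ρV²/2) = 0.02872·(3.21/0.486)·(915·0.2453²/2) = 0.02872·6.605·27.52 = 5.221 Pa.
ΔP = 5.221 Pa = 0.00522 kPa.

ΔP ≈ 0.00522 kPa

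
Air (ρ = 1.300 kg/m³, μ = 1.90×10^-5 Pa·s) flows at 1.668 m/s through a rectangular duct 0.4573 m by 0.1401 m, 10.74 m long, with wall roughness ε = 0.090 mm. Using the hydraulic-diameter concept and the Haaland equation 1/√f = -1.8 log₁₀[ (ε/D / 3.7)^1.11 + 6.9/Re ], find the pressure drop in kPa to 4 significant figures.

ΔP ≈ 0.002295 kPa

Hydraulic diameter D_h = 4A/P = 4·(0.4573·0.1401)/(2·(0.4573+0.1401)) = 0.2563/1.195 = 0.2145 m.
Re = ρVD_h/μ = 1.3·1.668·0.2145/1.9e-05 = 2.448e+04.
ε/D_h = 9e-05/0.2145 = 0.00042; Haaland gives 1/√f = -1.8 log₁₀[4.17e-05+0.000282] = 6.282, so f = 0.02534.
ΔP = f(L/D_h)(ρV²/2) = 0.02534·10.74/0.2145·1.808 = 2.295 Pa.
ΔP = 0.002295 kPa.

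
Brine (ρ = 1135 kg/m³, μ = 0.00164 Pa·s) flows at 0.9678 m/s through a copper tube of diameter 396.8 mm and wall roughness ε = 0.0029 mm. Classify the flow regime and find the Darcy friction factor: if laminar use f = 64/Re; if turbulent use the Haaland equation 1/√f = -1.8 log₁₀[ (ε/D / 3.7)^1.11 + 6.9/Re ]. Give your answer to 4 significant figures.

Re = ρVD/μ = 1135·0.9678·0.3968/0.00164 = 2.658e+05.
Re > 4000 → turbulent. ε/D = 2.9e-06/0.3968 = 7.31e-06; Haaland: 1/√f = -1.8 log₁₀[4.66e-07 + 2.6e-05] = 8.24, so f = 0.01473.

f ≈ 0.01473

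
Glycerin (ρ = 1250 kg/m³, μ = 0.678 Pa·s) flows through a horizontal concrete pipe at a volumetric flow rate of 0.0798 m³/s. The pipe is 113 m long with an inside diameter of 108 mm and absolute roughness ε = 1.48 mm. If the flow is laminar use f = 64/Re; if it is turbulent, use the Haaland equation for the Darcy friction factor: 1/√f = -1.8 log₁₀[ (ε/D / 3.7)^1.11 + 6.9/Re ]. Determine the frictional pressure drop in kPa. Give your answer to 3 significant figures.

Cross-sectional area A = πD²/4 = π(0.108)²/4 = 0.009161 m²; mean velocity V = Q/A = 0.0798/0.009161 = 8.711 m/s.
Reynolds number Re = ρVD/μ = 1250 · 8.711 · 0.108 / 0.678 = 1734.
Re < 2300 → laminar flow, so f = 64/Re = 64/1734 = 0.0369 (the turbulent correlation is not needed).
Darcy-Weisbach: ΔP = f(L/D)(ρV²/2) = 0.0369·(113/0.108)·(1250·8.711²/2) = 0.0369·1046·4.743e+04 = 1.831e+06 Pa.
ΔP = 1.831e+06 Pa = 1830 kPa.

ΔP ≈ 1830 kPa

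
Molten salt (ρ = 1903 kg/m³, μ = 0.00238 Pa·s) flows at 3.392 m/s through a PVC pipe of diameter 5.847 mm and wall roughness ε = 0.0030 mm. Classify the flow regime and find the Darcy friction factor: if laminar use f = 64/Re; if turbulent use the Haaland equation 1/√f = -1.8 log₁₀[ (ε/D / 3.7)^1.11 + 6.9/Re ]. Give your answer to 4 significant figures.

Re = ρVD/μ = 1903·3.392·0.005847/0.00238 = 1.586e+04.
Re > 4000 → turbulent. ε/D = 3e-06/0.005847 = 0.000513; Haaland: 1/√f = -1.8 log₁₀[5.22e-05 + 0.000435] = 5.962, so f = 0.02813.

f ≈ 0.02813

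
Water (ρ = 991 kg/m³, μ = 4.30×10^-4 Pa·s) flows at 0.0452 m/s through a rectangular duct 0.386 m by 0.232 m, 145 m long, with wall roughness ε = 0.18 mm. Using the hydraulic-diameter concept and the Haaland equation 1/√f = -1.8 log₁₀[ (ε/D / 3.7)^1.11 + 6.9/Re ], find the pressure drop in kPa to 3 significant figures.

ΔP ≈ 0.0125 kPa

Hydraulic diameter D_h = 4A/P = 4·(0.386·0.232)/(2·(0.386+0.232)) = 0.3582/1.236 = 0.2898 m.
Re = ρVD_h/μ = 991·0.0452·0.2898/0.00043 = 3.019e+04.
ε/D_h = 0.00018/0.2898 = 0.000621; Haaland gives 1/√f = -1.8 log₁₀[6.45e-05+0.000229] = 6.359, so f = 0.02473.
ΔP = f(L/D_h)(ρV²/2) = 0.02473·145/0.2898·1.012 = 12.52 Pa.
ΔP = 0.0125 kPa.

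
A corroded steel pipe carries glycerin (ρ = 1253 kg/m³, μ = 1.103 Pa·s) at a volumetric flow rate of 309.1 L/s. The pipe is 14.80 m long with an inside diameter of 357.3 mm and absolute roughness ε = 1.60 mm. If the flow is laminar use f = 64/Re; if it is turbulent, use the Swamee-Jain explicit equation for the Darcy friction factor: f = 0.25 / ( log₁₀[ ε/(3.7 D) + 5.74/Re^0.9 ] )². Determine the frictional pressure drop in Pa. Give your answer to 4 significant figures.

Q = 309.1 L/s = 309.1/1000 = 0.3091 m³/s.
Cross-sectional area A = πD²/4 = π(0.3573)²/4 = 0.1003 m²; mean velocity V = Q/A = 0.3091/0.1003 = 3.083 m/s.
Reynolds number Re = ρVD/μ = 1253 · 3.083 · 0.3573 / 1.1 = 1251.
Re < 2300 → laminar flow, so f = 64/Re = 64/1251 = 0.05115 (the turbulent correlation is not needed).
Darcy-Weisbach: ΔP = f(L/D)(ρV²/2) = 0.05115·(14.8/0.3573)·(1253·3.083²/2) = 0.05115·41.42·5954 = 1.261e+04 Pa.

ΔP ≈ 12610 Pa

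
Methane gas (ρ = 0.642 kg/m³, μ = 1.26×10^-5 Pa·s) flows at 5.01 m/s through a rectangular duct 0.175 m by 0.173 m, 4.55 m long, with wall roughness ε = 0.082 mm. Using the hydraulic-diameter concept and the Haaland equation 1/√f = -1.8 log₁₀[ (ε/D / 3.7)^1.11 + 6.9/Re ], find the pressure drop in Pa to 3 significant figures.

ΔP ≈ 4.77 Pa

Hydraulic diameter D_h = 4A/P = 4·(0.175·0.173)/(2·(0.175+0.173)) = 0.1211/0.696 = 0.174 m.
Re = ρVD_h/μ = 0.642·5.01·0.174/1.26e-05 = 4.442e+04.
ε/D_h = 8.2e-05/0.174 = 0.000471; Haaland gives 1/√f = -1.8 log₁₀[4.75e-05+0.000155] = 6.647, so f = 0.02263.
ΔP = f(L/D_h)(ρV²/2) = 0.02263·4.55/0.174·8.057 = 4.769 Pa.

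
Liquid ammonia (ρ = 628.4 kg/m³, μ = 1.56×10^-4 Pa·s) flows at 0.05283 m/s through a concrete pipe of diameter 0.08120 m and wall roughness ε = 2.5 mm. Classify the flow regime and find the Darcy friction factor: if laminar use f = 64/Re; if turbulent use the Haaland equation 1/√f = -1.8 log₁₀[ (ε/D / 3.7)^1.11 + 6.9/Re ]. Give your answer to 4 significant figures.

f ≈ 0.05965

Re = ρVD/μ = 628.4·0.05283·0.0812/0.000156 = 1.728e+04.
Re > 4000 → turbulent. ε/D = 0.0025/0.0812 = 0.0308; Haaland: 1/√f = -1.8 log₁₀[0.00491 + 0.000399] = 4.094, so f = 0.05965.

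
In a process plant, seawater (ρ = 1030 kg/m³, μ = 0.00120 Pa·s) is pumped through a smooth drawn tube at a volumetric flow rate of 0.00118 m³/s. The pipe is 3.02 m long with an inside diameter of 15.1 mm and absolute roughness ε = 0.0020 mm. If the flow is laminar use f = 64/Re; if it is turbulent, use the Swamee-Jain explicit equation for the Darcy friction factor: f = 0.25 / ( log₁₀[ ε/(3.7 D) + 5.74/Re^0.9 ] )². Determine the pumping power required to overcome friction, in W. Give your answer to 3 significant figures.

P ≈ 101 W

Cross-sectional area A = πD²/4 = π(0.0151)²/4 = 0.0001791 m²; mean velocity V = Q/A = 0.00118/0.0001791 = 6.589 m/s.
Reynolds number Re = ρVD/μ = 1030 · 6.589 · 0.0151 / 0.0012 = 8.54e+04.
Re > 4000 → turbulent. Relative roughness ε/D = 2e-06/0.0151 = 0.000132. Swamee-Jain: f = 0.25/(log₁₀[0.000132/3.7 + 5.74/8.54e+04^0.9])² = 0.25/(log₁₀[3.58e-05 + 0.000209])² = 0.25/(-3.611)² = 0.01917.
Darcy-Weisbach: ΔP = f(L/D)(ρV²/2) = 0.01917·(3.02/0.0151)·(1030·6.589²/2) = 0.01917·200·2.236e+04 = 8.575e+04 Pa.
Pumping power P = QΔP = 0.00118·8.575e+04 = 101.2 W = 101 W.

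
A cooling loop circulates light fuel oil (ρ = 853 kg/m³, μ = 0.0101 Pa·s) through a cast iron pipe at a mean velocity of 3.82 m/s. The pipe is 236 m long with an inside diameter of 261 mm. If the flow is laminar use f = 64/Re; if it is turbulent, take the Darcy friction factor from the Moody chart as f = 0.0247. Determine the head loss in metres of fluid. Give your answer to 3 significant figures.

Reynolds number Re = ρVD/μ = 853 · 3.82 · 0.261 / 0.0101 = 8.42e+04.
Re > 4000 → turbulent; use the Moody-chart value f = 0.0247.
Darcy-Weisbach: ΔP = f(L/D)(ρV²/2) = 0.0247·(236/0.261)·(853·3.82²/2) = 0.0247·904.2·6224 = 1.39e+05 Pa.
Head loss h_f = ΔP/(ρg) = 1.39e+05/(853·9.81) = 16.6 m.

h_f ≈ 16.6 m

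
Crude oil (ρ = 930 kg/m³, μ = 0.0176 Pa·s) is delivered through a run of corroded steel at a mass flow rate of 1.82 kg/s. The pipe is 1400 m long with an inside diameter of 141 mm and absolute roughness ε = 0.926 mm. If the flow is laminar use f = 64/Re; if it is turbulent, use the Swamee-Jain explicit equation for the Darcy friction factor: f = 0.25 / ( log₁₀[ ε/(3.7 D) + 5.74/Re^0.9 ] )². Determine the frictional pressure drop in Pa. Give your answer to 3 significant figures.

ΔP ≈ 4970 Pa

A = πD²/4 = π(0.141)²/4 = 0.01561 m²; mean velocity V = ṁ/(ρA) = 1.82/(930 · 0.01561) = 0.1253 m/s.
Reynolds number Re = ρVD/μ = 930 · 0.1253 · 0.141 / 0.0176 = 933.8.
Re < 2300 → laminar flow, so f = 64/Re = 64/933.8 = 0.06854 (the turbulent correlation is not needed).
Darcy-Weisbach: ΔP = f(L/D)(ρV²/2) = 0.06854·(1400/0.141)·(930·0.1253²/2) = 0.06854·9929·7.304 = 4971 Pa.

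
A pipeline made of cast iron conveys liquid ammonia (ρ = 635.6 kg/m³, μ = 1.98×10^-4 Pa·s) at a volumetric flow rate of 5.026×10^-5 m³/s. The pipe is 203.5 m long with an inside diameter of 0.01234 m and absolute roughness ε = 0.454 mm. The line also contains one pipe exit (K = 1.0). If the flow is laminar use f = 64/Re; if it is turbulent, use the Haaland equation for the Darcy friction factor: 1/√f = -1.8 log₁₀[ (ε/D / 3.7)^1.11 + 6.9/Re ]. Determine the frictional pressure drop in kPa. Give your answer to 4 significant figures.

ΔP ≈ 59.42 kPa

Cross-sectional area A = πD²/4 = π(0.01234)²/4 = 0.0001196 m²; mean velocity V = Q/A = 5.026e-05/0.0001196 = 0.4202 m/s.
Reynolds number Re = ρVD/μ = 635.6 · 0.4202 · 0.01234 / 0.000198 = 1.665e+04.
Re > 4000 → turbulent. Relative roughness ε/D = 0.000454/0.01234 = 0.0368. Haaland: 1/√f = -1.8 log₁₀[(0.0368/3.7)^1.11 + 6.9/1.665e+04] = -1.8 log₁₀[0.00599 + 0.000414] = 3.949, so f = 0.06414.
Total minor-loss coefficient ΣK = 1·1 = 1.
ΔP = [f·L/D + ΣK]·(ρV²/2) = [0.06414·203.5/0.01234 + 1]·(635.6·0.4202²/2) = [1058 + 1]·56.13 = 5.942e+04 Pa.
ΔP = 5.942e+04 Pa = 59.42 kPa.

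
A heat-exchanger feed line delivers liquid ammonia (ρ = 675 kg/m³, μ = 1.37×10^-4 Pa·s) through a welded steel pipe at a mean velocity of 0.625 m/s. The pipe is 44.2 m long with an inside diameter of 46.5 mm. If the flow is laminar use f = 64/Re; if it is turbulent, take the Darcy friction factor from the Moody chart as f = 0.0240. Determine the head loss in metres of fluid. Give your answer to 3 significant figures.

Reynolds number Re = ρVD/μ = 675 · 0.625 · 0.0465 / 0.000137 = 1.432e+05.
Re > 4000 → turbulent; use the Moody-chart value f = 0.0240.
Darcy-Weisbach: ΔP = f(L/D)(ρV²/2) = 0.024·(44.2/0.0465)·(675·0.625²/2) = 0.024·950.5·131.8 = 3008 Pa.
Head loss h_f = ΔP/(ρg) = 3008/(675·9.81) = 0.454 m.

h_f ≈ 0.454 m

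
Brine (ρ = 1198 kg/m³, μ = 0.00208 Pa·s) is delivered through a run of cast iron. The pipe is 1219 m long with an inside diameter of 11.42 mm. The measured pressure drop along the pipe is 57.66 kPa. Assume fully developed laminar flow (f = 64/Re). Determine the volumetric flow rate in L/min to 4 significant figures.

Q ≈ 0.5696 L/min

For laminar flow, f = 64/Re with Re = ρVD/μ, so Darcy-Weisbach reduces to ΔP = 32μLV/D². Solving for V: V = ΔP·D²/(32μL) = 5.766e+04·(0.01142)²/(32·0.00208·1219) = 0.09268 m/s.
Check: Re = ρVD/μ = 1198·0.09268·0.01142/0.00208 = 609.6 < 2300, so the laminar assumption holds.
Q = V·A = 0.09268·(π/4·0.01142²) = 9.493e-06 m³/s = 0.5696 L/min.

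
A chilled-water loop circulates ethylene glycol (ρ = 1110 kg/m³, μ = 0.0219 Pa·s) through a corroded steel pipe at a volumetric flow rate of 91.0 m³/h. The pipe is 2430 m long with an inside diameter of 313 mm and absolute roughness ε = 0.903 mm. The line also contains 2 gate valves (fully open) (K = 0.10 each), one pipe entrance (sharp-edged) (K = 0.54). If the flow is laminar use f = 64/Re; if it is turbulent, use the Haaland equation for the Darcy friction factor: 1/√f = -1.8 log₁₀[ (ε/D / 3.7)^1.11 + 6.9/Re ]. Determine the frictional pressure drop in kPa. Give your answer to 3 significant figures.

Q = 91.0 m³/h = 91.0/3600 = 0.02528 m³/s.
Cross-sectional area A = πD²/4 = π(0.313)²/4 = 0.07694 m²; mean velocity V = Q/A = 0.02528/0.07694 = 0.3285 m/s.
Reynolds number Re = ρVD/μ = 1110 · 0.3285 · 0.313 / 0.0219 = 5212.
Re > 4000 → turbulent. Relative roughness ε/D = 0.000903/0.313 = 0.00288. Haaland: 1/√f = -1.8 log₁₀[(0.00288/3.7)^1.11 + 6.9/5212] = -1.8 log₁₀[0.000355 + 0.00132] = 4.995, so f = 0.04008.
Total minor-loss coefficient ΣK = 2·0.1 + 1·0.54 = 0.74.
ΔP = [f·L/D + ΣK]·(ρV²/2) = [0.04008·2430/0.313 + 0.74]·(1110·0.3285²/2) = [311.2 + 0.74]·59.9 = 1.868e+04 Pa.
ΔP = 1.868e+04 Pa = 18.7 kPa.

ΔP ≈ 18.7 kPa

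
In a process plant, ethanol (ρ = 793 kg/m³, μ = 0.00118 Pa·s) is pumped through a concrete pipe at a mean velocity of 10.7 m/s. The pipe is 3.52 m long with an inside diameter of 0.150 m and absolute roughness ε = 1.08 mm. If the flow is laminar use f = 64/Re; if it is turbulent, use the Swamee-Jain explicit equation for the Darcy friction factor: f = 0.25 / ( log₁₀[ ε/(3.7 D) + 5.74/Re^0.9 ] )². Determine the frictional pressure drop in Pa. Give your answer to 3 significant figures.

ΔP ≈ 36400 Pa

Reynolds number Re = ρVD/μ = 793 · 10.7 · 0.15 / 0.00118 = 1.079e+06.
Re > 4000 → turbulent. Relative roughness ε/D = 0.00108/0.15 = 0.0072. Swamee-Jain: f = 0.25/(log₁₀[0.0072/3.7 + 5.74/1.079e+06^0.9])² = 0.25/(log₁₀[0.00195 + 2.13e-05])² = 0.25/(-2.706)² = 0.03414.
Darcy-Weisbach: ΔP = f(L/D)(ρV²/2) = 0.03414·(3.52/0.15)·(793·10.7²/2) = 0.03414·23.47·4.54e+04 = 3.637e+04 Pa.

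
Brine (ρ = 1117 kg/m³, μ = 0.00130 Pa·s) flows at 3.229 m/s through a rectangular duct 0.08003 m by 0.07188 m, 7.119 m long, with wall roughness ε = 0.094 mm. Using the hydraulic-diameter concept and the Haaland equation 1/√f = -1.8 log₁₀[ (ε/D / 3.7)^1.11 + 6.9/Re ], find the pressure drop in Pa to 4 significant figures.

Hydraulic diameter D_h = 4A/P = 4·(0.08003·0.07188)/(2·(0.08003+0.07188)) = 0.02301/0.3038 = 0.07574 m.
Re = ρVD_h/μ = 1117·3.229·0.07574/0.0013 = 2.101e+05.
ε/D_h = 9.4e-05/0.07574 = 0.00124; Haaland gives 1/√f = -1.8 log₁₀[0.000139+3.28e-05] = 6.776, so f = 0.02178.
ΔP = f(L/D_h)(ρV²/2) = 0.02178·7.119/0.07574·5823 = 1.192e+04 Pa.

ΔP ≈ 11920 Pa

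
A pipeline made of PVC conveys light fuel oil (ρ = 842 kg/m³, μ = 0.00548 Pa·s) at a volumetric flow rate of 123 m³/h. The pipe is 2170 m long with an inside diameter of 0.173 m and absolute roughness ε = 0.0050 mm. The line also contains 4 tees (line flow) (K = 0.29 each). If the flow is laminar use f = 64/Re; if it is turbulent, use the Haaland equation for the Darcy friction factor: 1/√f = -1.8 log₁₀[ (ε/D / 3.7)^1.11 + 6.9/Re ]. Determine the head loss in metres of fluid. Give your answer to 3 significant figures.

h_f ≈ 29.9 m

Q = 123 m³/h = 123/3600 = 0.03417 m³/s.
Cross-sectional area A = πD²/4 = π(0.173)²/4 = 0.02351 m²; mean velocity V = Q/A = 0.03417/0.02351 = 1.454 m/s.
Reynolds number Re = ρVD/μ = 842 · 1.454 · 0.173 / 0.00548 = 3.864e+04.
Re > 4000 → turbulent. Relative roughness ε/D = 5e-06/0.173 = 2.89e-05. Haaland: 1/√f = -1.8 log₁₀[(2.89e-05/3.7)^1.11 + 6.9/3.864e+04] = -1.8 log₁₀[2.14e-06 + 0.000179] = 6.737, so f = 0.02203.
Total minor-loss coefficient ΣK = 4·0.29 = 1.16.
ΔP = [f·L/D + ΣK]·(ρV²/2) = [0.02203·2170/0.173 + 1.16]·(842·1.454²/2) = [276.3 + 1.16]·889.5 = 2.468e+05 Pa.
Head loss h_f = ΔP/(ρg) = 2.468e+05/(842·9.81) = 29.9 m.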